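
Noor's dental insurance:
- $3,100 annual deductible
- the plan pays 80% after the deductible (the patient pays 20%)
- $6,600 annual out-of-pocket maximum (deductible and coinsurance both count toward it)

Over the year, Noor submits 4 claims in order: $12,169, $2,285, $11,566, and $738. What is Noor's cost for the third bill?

$1,229.20

Bill 1, $12,169: $3,100 finishes the deductible; $9,069 goes to coinsurance; 20% of $9,069 = $1,813.80. Patient owes $4,913.80 (running OOP $4,913.80).
Bill 2, $2,285: deductible met; 20% of $2,285 = $457. Cost to patient: $457. OOP to date $5,370.80.
Bill 3, $11,566: deductible already satisfied, so patient's share is 20% × $11,566 = $2,313.20. OOP would hit $7,684 > $6,600, so the cap limits the patient to $6,600 − $5,370.80 = $1,229.20.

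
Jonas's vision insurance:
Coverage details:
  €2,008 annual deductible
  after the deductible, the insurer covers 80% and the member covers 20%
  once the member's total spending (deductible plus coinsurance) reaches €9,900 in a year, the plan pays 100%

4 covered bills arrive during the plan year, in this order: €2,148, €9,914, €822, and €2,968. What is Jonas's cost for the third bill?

€164.40

#1 (€2,148): €2,008 to deductible, leaving €140; member's 20% is €28. Member owes €2,036 (running OOP €2,036).
#2 (€9,914): deductible met; 20% of €9,914 = €1,982.80. Member pays €1,982.80; OOP now €4,018.80.
#3 (€822): deductible already satisfied, so member's share is 20% × €822 = €164.40. Cost to member: €164.40. OOP to date €4,183.20.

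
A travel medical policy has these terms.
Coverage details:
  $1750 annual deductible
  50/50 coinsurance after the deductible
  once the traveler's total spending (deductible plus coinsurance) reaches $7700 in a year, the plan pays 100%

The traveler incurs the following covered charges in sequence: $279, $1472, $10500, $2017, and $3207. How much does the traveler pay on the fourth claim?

Claim 1 ($279): entire amount goes to the deductible. Traveler pays $279; OOP now $279.
Claim 2 ($1472): deductible takes $1471, $1 remains; 50% of $1 = $0.50. Traveler owes $1471.50 (running OOP $1750.50).
Claim 3 ($10500): deductible already satisfied, so traveler's share is 50% × $10500 = $5250. Traveler pays $5250; OOP now $7000.50.
Claim 4 ($2017): 50% coinsurance on $2017 = $1008.50. OOP would hit $8009 > $7700, so the cap limits the traveler to $7700 − $7000.50 = $699.50.

$699.50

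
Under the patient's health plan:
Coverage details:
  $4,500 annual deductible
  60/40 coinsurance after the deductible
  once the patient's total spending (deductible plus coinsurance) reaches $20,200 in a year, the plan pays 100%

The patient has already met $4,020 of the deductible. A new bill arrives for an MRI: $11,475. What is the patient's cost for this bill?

$4,878

Deductible still to meet: $4,500 − $4,020 = $480.
The remaining $10,995 (= $11,475 − $480) moves to coinsurance.
Coinsurance: $10,995 × 40% = $4,398.
Patient responsibility before any cap: $480 + $4,398 = $4,878.
Year-to-date out-of-pocket becomes $4,020 + $4,878 = $8,898, still under the $20,200 maximum, so no cap applies.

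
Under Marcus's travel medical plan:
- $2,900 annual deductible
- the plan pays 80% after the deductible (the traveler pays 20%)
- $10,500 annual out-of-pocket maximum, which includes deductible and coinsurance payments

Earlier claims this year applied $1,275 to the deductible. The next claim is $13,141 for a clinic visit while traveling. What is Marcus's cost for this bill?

$3,928.20

Deductible still to meet: $2,900 − $1,275 = $1,625.
The remaining $11,516 (= $13,141 − $1,625) moves to coinsurance.
20% of $11,516 = $2,303.20 falls to the traveler.
Traveler responsibility before any cap: $1,625 + $2,303.20 = $3,928.20.
Cumulative spending $1,275 + $3,928.20 = $5,203.20 stays under the $10,500 maximum.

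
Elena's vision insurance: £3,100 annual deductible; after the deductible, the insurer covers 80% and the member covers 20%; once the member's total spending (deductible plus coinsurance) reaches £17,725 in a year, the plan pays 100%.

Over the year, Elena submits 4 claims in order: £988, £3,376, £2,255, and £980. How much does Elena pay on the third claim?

£451

#1 (£988): all of it applies to the deductible. Member owes £988 (running OOP £988).
#2 (£3,376): £2,112 finishes the deductible; £1,264 goes to coinsurance; 20% of £1,264 = £252.80. Member pays £2,364.80; OOP now £3,352.80.
#3 (£2,255): deductible already satisfied, so member's share is 20% × £2,255 = £451. Cost to member: £451. OOP to date £3,803.80.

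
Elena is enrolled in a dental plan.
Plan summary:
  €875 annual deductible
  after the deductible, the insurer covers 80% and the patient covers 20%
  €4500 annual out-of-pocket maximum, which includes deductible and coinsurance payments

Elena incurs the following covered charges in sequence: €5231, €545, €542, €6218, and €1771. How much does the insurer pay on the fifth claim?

€1416.80

Claim 1 (€5231): €875 to deductible, leaving €4356; patient's 20% is €871.20. Patient owes €1746.20 (running OOP €1746.20). Plan pays €5231 − €1746.20 = €3484.80.
Claim 2 (€545): deductible already satisfied, so patient's share is 20% × €545 = €109. Patient owes €109 (running OOP €1855.20). Insurer: €545 − €109 = €436.
Claim 3 (€542): deductible met; 20% of €542 = €108.40. Cost to patient: €108.40. OOP to date €1963.60. Plan pays €542 − €108.40 = €433.60.
Claim 4 (€6218): 20% coinsurance on €6218 = €1243.60. Cost to patient: €1243.60. OOP to date €3207.20. Insurer: €6218 − €1243.60 = €4974.40.
Claim 5 (€1771): 20% coinsurance on €1771 = €354.20. Cost to patient: €354.20. OOP to date €3561.40. Plan pays €1771 − €354.20 = €1416.80.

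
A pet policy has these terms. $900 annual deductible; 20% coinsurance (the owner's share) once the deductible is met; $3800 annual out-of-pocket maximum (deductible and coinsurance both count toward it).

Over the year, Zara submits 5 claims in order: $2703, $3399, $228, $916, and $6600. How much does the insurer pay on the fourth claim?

Claim 1 ($2703): $900 to deductible, leaving $1803; 20% of $1803 = $360.60. Owner pays $1260.60; OOP now $1260.60. Plan pays $2703 − $1260.60 = $1442.40.
Claim 2 ($3399): deductible met; 20% of $3399 = $679.80. Owner pays $679.80; OOP now $1940.40. Plan pays $3399 − $679.80 = $2719.20.
Claim 3 ($228): deductible met; 20% of $228 = $45.60. Owner pays $45.60; OOP now $1986. Plan pays $228 − $45.60 = $182.40.
Claim 4 ($916): deductible already satisfied, so owner's share is 20% × $916 = $183.20. Cost to owner: $183.20. OOP to date $2169.20. Insurer: $916 − $183.20 = $732.80.

$732.80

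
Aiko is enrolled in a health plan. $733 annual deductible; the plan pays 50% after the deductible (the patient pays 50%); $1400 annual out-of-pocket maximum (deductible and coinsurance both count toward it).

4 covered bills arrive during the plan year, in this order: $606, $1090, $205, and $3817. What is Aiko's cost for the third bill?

$102.50

Claim 1 ($606): entire amount goes to the deductible. Patient owes $606 (running OOP $606).
Claim 2 ($1090): deductible takes $127, $963 remains; coinsurance $963 × 50% = $481.50. Cost to patient: $608.50. OOP to date $1214.50.
Claim 3 ($205): deductible already satisfied, so patient's share is 50% × $205 = $102.50. Cost to patient: $102.50. OOP to date $1317.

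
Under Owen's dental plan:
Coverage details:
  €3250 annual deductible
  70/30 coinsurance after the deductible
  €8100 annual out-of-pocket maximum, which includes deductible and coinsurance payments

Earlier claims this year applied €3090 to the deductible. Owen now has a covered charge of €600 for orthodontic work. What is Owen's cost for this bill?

€292

Remaining deductible: €3250 − €3090 = €160.
That leaves €600 − €160 = €440 for coinsurance.
Patient's 30% share of €440 is €132.
So the patient owes €160 + €132 = €292 before any cap.
Total out-of-pocket so far would be €3090 + €292 = €3382, below the €8100 cap — no reduction.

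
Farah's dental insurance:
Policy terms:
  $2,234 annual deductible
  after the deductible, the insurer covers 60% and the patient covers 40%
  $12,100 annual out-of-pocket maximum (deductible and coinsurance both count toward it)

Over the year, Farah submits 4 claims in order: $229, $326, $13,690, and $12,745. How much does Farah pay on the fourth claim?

Bill 1, $229: all of it applies to the deductible. Patient pays $229; OOP now $229.
Bill 2, $326: fully absorbed by the deductible. Patient owes $326 (running OOP $555).
Bill 3, $13,690: $1,679 to deductible, leaving $12,011; coinsurance $12,011 × 40% = $4,804.40. Patient pays $6,483.40; OOP now $7,038.40.
Bill 4, $12,745: deductible met; 40% of $12,745 = $5,098. Adding that to $7,038.40 gives $12,136.40, past the $12,100 cap; patient pays only $12,100 − $7,038.40 = $5,061.60.

$5,061.60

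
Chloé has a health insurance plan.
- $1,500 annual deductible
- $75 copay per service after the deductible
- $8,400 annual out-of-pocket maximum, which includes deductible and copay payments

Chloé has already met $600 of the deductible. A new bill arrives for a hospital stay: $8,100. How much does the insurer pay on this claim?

$7,125

$600 of the $1,500 deductible is already met, leaving $900.
That leaves $8,100 − $900 = $7,200 for the copay.
Copay on this service: $75.
So the patient owes $900 + $75 = $975 before any cap.
Total out-of-pocket so far would be $600 + $975 = $1,575, below the $8,400 cap — no reduction.
The insurer covers the remainder: $8,100 − $975 = $7,125.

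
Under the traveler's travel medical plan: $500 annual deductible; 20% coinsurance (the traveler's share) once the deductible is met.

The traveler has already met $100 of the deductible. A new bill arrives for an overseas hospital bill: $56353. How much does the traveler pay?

$11590.60

Remaining deductible: $500 − $100 = $400.
That leaves $56353 − $400 = $55953 for coinsurance.
Traveler's 20% share of $55953 is $11190.60.
Traveler responsibility: $400 + $11190.60 = $11590.60.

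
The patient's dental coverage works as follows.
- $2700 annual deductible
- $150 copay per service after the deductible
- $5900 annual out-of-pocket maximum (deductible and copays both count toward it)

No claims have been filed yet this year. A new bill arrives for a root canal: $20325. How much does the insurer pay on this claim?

Deductible not yet touched, so the first $2700 of the bill goes to the deductible.
After the $2700 deductible portion, $20325 − $2700 = $17625 is subject to the copay.
Copay on this service: $150.
So the patient owes $2700 + $150 = $2850 before any cap.
Cumulative spending $0 + $2850 = $2850 stays under the $5900 maximum.
The plan picks up $20325 − $2850 = $17475.

$17475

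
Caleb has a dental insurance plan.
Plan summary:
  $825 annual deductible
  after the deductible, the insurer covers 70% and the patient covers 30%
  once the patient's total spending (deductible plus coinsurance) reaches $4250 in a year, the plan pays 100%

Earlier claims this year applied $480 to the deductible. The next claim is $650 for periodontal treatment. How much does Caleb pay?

$436.50

Remaining deductible: $825 − $480 = $345.
After the $345 deductible portion, $650 − $345 = $305 is subject to coinsurance.
Patient's 30% share of $305 is $91.50.
That puts the patient's cost at $345 + $91.50 = $436.50 before any cap.
Year-to-date out-of-pocket becomes $480 + $436.50 = $916.50, still under the $4250 maximum, so no cap applies.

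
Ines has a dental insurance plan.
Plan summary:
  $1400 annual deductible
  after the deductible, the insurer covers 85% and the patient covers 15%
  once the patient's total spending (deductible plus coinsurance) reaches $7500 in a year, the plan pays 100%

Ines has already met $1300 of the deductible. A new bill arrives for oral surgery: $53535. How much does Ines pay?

$6200

Remaining deductible: $1400 − $1300 = $100.
After the $100 deductible portion, $53535 − $100 = $53435 is subject to coinsurance.
15% of $53435 = $8015.25 falls to the patient.
That puts the patient's cost at $100 + $8015.25 = $8115.25 before any cap.
Adding $8115.25 to the $1300 already spent would give $9415.25, which exceeds the $7500 cap; the patient pays just $7500 − $1300 = $6200.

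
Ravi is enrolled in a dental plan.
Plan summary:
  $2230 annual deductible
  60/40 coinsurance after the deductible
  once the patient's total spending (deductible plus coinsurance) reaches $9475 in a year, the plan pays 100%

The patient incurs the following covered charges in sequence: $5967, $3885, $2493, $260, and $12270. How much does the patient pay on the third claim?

Claim 1 ($5967): deductible takes $2230, $3737 remains; coinsurance $3737 × 40% = $1494.80. Cost to patient: $3724.80. OOP to date $3724.80.
Claim 2 ($3885): deductible already satisfied, so patient's share is 40% × $3885 = $1554. Patient owes $1554 (running OOP $5278.80).
Claim 3 ($2493): deductible met; 40% of $2493 = $997.20. Patient pays $997.20; OOP now $6276.

$997.20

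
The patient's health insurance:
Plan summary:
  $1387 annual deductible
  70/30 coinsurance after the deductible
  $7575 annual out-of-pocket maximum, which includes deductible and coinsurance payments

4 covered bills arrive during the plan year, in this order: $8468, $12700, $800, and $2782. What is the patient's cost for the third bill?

Claim 1 — $8468: deductible takes $1387, $7081 remains; patient's 30% is $2124.30. Cost to patient: $3511.30. OOP to date $3511.30.
Claim 2 — $12700: deductible already satisfied, so patient's share is 30% × $12700 = $3810. Cost to patient: $3810. OOP to date $7321.30.
Claim 3 — $800: deductible already satisfied, so patient's share is 30% × $800 = $240. Cost to patient: $240. OOP to date $7561.30.

$240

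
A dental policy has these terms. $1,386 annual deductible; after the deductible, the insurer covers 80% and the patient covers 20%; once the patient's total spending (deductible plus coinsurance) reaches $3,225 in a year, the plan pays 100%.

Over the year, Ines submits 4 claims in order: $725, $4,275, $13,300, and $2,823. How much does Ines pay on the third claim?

Claim 1 ($725): all of it applies to the deductible. Patient owes $725 (running OOP $725).
Claim 2 ($4,275): $661 to deductible, leaving $3,614; coinsurance $3,614 × 20% = $722.80. Patient pays $1,383.80; OOP now $2,108.80.
Claim 3 ($13,300): 20% coinsurance on $13,300 = $2,660. That would push OOP to $4,768.80, over the $3,225 cap, so patient pays $3,225 − $2,108.80 = $1,116.20.

$1,116.20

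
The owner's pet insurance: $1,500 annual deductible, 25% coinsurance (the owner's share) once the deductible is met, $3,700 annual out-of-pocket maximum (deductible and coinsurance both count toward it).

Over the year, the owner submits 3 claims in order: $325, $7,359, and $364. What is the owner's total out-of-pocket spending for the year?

Claim 1 — $325: fully absorbed by the deductible. Cost to owner: $325. OOP to date $325.
Claim 2 — $7,359: deductible takes $1,175, $6,184 remains; 25% of $6,184 = $1,546. Cost to owner: $2,721. OOP to date $3,046.
Claim 3 — $364: deductible met; 25% of $364 = $91. Owner pays $91; OOP now $3,137.
Total paid by the owner: $325 + $2,721 + $91 = $3,137.

$3,137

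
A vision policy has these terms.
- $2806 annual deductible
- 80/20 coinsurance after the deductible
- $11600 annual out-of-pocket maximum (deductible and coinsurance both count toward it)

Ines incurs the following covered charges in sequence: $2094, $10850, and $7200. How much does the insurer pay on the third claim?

$5760

Claim 1 — $2094: fully absorbed by the deductible. Member owes $2094 (running OOP $2094). Insurer: $2094 − $2094 = $0.
Claim 2 — $10850: $712 to deductible, leaving $10138; coinsurance $10138 × 20% = $2027.60. Member pays $2739.60; OOP now $4833.60. Plan pays $10850 − $2739.60 = $8110.40.
Claim 3 — $7200: 20% coinsurance on $7200 = $1440. Member pays $1440; OOP now $6273.60. Plan pays $7200 − $1440 = $5760.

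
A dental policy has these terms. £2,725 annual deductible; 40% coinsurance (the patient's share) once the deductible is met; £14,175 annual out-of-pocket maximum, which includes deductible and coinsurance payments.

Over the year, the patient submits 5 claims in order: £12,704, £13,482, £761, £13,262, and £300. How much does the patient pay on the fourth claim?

#1 (£12,704): £2,725 to deductible, leaving £9,979; 40% of £9,979 = £3,991.60. Cost to patient: £6,716.60. OOP to date £6,716.60.
#2 (£13,482): 40% coinsurance on £13,482 = £5,392.80. Patient owes £5,392.80 (running OOP £12,109.40).
#3 (£761): deductible met; 40% of £761 = £304.40. Patient owes £304.40 (running OOP £12,413.80).
#4 (£13,262): deductible met; 40% of £13,262 = £5,304.80. Adding that to £12,413.80 gives £17,718.60, past the £14,175 cap; patient pays only £14,175 − £12,413.80 = £1,761.20.

£1,761.20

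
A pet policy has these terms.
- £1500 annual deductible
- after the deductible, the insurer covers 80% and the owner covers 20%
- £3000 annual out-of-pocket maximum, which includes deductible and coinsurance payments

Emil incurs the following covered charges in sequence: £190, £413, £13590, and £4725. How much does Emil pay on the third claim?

£2397

Bill 1, £190: all of it applies to the deductible. Cost to owner: £190. OOP to date £190.
Bill 2, £413: fully absorbed by the deductible. Owner pays £413; OOP now £603.
Bill 3, £13590: £897 to deductible, leaving £12693; owner's 20% is £2538.60. Deductible plus coinsurance: £897 + £2538.60 = £3435.60. OOP would hit £4038.60 > £3000, so the cap limits the owner to £3000 − £603 = £2397.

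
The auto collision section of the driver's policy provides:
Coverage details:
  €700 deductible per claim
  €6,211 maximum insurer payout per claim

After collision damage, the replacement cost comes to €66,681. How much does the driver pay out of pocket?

€60,470

Less the €700 deductible: €66,681 − €700 = €65,981.
Since €65,981 > €6,211, the payout is capped at €6,211.
Driver's share is the uncovered remainder: €66,681 − €6,211 = €60,470.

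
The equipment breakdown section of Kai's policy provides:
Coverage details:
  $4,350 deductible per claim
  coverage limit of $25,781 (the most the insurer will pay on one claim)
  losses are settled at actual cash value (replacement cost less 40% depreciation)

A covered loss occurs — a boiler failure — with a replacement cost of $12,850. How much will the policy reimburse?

Depreciate 40%: the covered value is $12,850 × 0.6 = $7,710.
Subtract the deductible: $7,710 − $4,350 = $3,360.
$3,360 ≤ $25,781, so the limit doesn't bind; insurer pays $3,360.

$3,360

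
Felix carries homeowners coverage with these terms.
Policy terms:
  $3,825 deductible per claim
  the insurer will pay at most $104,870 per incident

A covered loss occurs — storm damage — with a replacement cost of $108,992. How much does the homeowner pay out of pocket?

After the deductible, $108,992 − $3,825 = $105,167 remains.
Since $105,167 > $104,870, the payout is capped at $104,870.
Out of pocket: $108,992 − $104,870 = $4,122.

$4,122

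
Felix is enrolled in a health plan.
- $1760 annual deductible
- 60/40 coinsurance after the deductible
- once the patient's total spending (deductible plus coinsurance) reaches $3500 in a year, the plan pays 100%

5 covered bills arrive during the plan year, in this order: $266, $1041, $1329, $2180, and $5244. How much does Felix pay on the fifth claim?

$517.60

Claim 1 — $266: entire amount goes to the deductible. Patient pays $266; OOP now $266.
Claim 2 — $1041: all of it applies to the deductible. Patient pays $1041; OOP now $1307.
Claim 3 — $1329: deductible takes $453, $876 remains; coinsurance $876 × 40% = $350.40. Patient pays $803.40; OOP now $2110.40.
Claim 4 — $2180: 40% coinsurance on $2180 = $872. Patient owes $872 (running OOP $2982.40).
Claim 5 — $5244: deductible already satisfied, so patient's share is 40% × $5244 = $2097.60. That would push OOP to $5080, over the $3500 cap, so patient pays $3500 − $2982.40 = $517.60.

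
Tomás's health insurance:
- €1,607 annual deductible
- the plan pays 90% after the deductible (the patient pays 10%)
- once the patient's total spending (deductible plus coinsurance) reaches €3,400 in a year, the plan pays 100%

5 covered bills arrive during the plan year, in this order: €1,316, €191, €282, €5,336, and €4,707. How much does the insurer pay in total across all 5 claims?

€9,202.50

#1 (€1,316): fully absorbed by the deductible. Patient pays €1,316; OOP now €1,316. Insurer: €1,316 − €1,316 = €0.
#2 (€191): entire amount goes to the deductible. Cost to patient: €191. OOP to date €1,507. Insurer: €191 − €191 = €0.
#3 (€282): €100 finishes the deductible; €182 goes to coinsurance; patient's 10% is €18.20. Patient owes €118.20 (running OOP €1,625.20). Plan pays €282 − €118.20 = €163.80.
#4 (€5,336): 10% coinsurance on €5,336 = €533.60. Patient pays €533.60; OOP now €2,158.80. Insurer: €5,336 − €533.60 = €4,802.40.
#5 (€4,707): deductible met; 10% of €4,707 = €470.70. Patient owes €470.70 (running OOP €2,629.50). Plan pays €4,707 − €470.70 = €4,236.30.
Insurer total = bills − patient's total = €11,832 − €2,629.50 = €9,202.50.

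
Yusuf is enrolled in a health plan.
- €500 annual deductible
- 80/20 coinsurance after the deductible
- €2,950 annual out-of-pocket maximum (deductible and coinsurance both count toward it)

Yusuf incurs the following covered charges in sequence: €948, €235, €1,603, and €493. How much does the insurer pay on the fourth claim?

€394.40

Claim 1 (€948): €500 finishes the deductible; €448 goes to coinsurance; coinsurance €448 × 20% = €89.60. Cost to patient: €589.60. OOP to date €589.60. Insurer: €948 − €589.60 = €358.40.
Claim 2 (€235): 20% coinsurance on €235 = €47. Cost to patient: €47. OOP to date €636.60. Insurer: €235 − €47 = €188.
Claim 3 (€1,603): deductible met; 20% of €1,603 = €320.60. Patient owes €320.60 (running OOP €957.20). Insurer: €1,603 − €320.60 = €1,282.40.
Claim 4 (€493): 20% coinsurance on €493 = €98.60. Cost to patient: €98.60. OOP to date €1,055.80. Insurer: €493 − €98.60 = €394.40.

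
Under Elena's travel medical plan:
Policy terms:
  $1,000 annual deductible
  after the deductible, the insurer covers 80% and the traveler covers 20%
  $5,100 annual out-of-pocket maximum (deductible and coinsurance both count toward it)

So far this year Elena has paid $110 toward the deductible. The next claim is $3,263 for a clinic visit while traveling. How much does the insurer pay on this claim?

Deductible still to meet: $1,000 − $110 = $890.
After the $890 deductible portion, $3,263 − $890 = $2,373 is subject to coinsurance.
Coinsurance: $2,373 × 20% = $474.60.
So the traveler owes $890 + $474.60 = $1,364.60 before any cap.
Total out-of-pocket so far would be $110 + $1,364.60 = $1,474.60, below the $5,100 cap — no reduction.
The plan picks up $3,263 − $1,364.60 = $1,898.40.

$1,898.40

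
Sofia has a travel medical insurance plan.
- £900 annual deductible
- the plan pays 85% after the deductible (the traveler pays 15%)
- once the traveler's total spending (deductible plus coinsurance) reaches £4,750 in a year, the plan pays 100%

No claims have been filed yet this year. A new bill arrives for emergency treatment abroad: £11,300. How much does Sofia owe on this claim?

£2,460

Deductible not yet touched, so the first £900 of the bill goes to the deductible.
After the £900 deductible portion, £11,300 − £900 = £10,400 is subject to coinsurance.
Coinsurance: £10,400 × 15% = £1,560.
Traveler responsibility before any cap: £900 + £1,560 = £2,460.
Year-to-date out-of-pocket becomes £0 + £2,460 = £2,460, still under the £4,750 maximum, so no cap applies.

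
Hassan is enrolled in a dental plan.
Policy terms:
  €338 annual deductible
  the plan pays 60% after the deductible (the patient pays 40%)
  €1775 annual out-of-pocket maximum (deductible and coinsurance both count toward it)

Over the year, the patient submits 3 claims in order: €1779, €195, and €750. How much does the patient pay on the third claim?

#1 (€1779): deductible takes €338, €1441 remains; 40% of €1441 = €576.40. Patient owes €914.40 (running OOP €914.40).
#2 (€195): deductible met; 40% of €195 = €78. Patient owes €78 (running OOP €992.40).
#3 (€750): 40% coinsurance on €750 = €300. Patient pays €300; OOP now €1292.40.

€300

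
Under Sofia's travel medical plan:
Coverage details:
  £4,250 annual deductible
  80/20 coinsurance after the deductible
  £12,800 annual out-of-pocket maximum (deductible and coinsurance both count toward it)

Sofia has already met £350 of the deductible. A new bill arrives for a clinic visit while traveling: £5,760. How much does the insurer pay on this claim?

Remaining deductible: £4,250 − £350 = £3,900.
That leaves £5,760 − £3,900 = £1,860 for coinsurance.
20% of £1,860 = £372 falls to the traveler.
That puts the traveler's cost at £3,900 + £372 = £4,272 before any cap.
Total out-of-pocket so far would be £350 + £4,272 = £4,622, below the £12,800 cap — no reduction.
The plan picks up £5,760 − £4,272 = £1,488.

£1,488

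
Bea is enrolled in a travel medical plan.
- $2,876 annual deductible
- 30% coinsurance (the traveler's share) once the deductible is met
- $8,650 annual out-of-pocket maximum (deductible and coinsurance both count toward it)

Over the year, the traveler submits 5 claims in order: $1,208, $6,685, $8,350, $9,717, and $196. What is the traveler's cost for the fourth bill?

$1,763.90

Bill 1, $1,208: fully absorbed by the deductible. Cost to traveler: $1,208. OOP to date $1,208.
Bill 2, $6,685: $1,668 to deductible, leaving $5,017; 30% of $5,017 = $1,505.10. Traveler pays $3,173.10; OOP now $4,381.10.
Bill 3, $8,350: deductible already satisfied, so traveler's share is 30% × $8,350 = $2,505. Traveler owes $2,505 (running OOP $6,886.10).
Bill 4, $9,717: deductible met; 30% of $9,717 = $2,915.10. OOP would hit $9,801.20 > $8,650, so the cap limits the traveler to $8,650 − $6,886.10 = $1,763.90.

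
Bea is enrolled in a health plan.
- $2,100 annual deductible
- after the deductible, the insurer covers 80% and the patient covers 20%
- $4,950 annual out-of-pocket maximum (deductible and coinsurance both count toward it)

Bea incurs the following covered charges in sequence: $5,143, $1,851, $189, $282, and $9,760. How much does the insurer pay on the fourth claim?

#1 ($5,143): $2,100 to deductible, leaving $3,043; patient's 20% is $608.60. Patient pays $2,708.60; OOP now $2,708.60. Plan pays $5,143 − $2,708.60 = $2,434.40.
#2 ($1,851): deductible already satisfied, so patient's share is 20% × $1,851 = $370.20. Cost to patient: $370.20. OOP to date $3,078.80. Insurer: $1,851 − $370.20 = $1,480.80.
#3 ($189): 20% coinsurance on $189 = $37.80. Cost to patient: $37.80. OOP to date $3,116.60. Insurer: $189 − $37.80 = $151.20.
#4 ($282): 20% coinsurance on $282 = $56.40. Cost to patient: $56.40. OOP to date $3,173. Insurer: $282 − $56.40 = $225.60.

$225.60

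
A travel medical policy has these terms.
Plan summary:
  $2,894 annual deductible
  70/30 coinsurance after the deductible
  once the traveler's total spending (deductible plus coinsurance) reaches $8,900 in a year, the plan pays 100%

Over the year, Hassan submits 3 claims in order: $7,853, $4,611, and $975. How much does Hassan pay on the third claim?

Bill 1, $7,853: deductible takes $2,894, $4,959 remains; coinsurance $4,959 × 30% = $1,487.70. Traveler owes $4,381.70 (running OOP $4,381.70).
Bill 2, $4,611: 30% coinsurance on $4,611 = $1,383.30. Cost to traveler: $1,383.30. OOP to date $5,765.
Bill 3, $975: 30% coinsurance on $975 = $292.50. Traveler owes $292.50 (running OOP $6,057.50).

$292.50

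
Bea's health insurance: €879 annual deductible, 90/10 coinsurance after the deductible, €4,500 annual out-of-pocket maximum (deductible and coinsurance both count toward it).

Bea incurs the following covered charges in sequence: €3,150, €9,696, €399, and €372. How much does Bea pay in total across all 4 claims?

€2,152.80

Bill 1, €3,150: €879 finishes the deductible; €2,271 goes to coinsurance; coinsurance €2,271 × 10% = €227.10. Patient owes €1,106.10 (running OOP €1,106.10).
Bill 2, €9,696: deductible already satisfied, so patient's share is 10% × €9,696 = €969.60. Cost to patient: €969.60. OOP to date €2,075.70.
Bill 3, €399: 10% coinsurance on €399 = €39.90. Patient pays €39.90; OOP now €2,115.60.
Bill 4, €372: deductible already satisfied, so patient's share is 10% × €372 = €37.20. Patient pays €37.20; OOP now €2,152.80.
Total paid by the patient: €1,106.10 + €969.60 + €39.90 + €37.20 = €2,152.80.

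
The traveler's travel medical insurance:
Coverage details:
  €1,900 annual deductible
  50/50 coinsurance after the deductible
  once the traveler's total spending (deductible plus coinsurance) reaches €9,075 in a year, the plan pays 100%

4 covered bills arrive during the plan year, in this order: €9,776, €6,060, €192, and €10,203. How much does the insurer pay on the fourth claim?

€10,092

Claim 1 — €9,776: €1,900 to deductible, leaving €7,876; coinsurance €7,876 × 50% = €3,938. Traveler pays €5,838; OOP now €5,838. Plan pays €9,776 − €5,838 = €3,938.
Claim 2 — €6,060: 50% coinsurance on €6,060 = €3,030. Cost to traveler: €3,030. OOP to date €8,868. Insurer: €6,060 − €3,030 = €3,030.
Claim 3 — €192: deductible met; 50% of €192 = €96. Cost to traveler: €96. OOP to date €8,964. Plan pays €192 − €96 = €96.
Claim 4 — €10,203: 50% coinsurance on €10,203 = €5,101.50. Adding that to €8,964 gives €14,065.50, past the €9,075 cap; traveler pays only €9,075 − €8,964 = €111. Insurer: €10,203 − €111 = €10,092.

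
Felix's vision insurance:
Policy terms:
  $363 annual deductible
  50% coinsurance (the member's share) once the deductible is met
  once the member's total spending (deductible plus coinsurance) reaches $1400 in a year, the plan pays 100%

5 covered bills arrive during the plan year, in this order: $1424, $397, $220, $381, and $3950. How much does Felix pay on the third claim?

#1 ($1424): deductible takes $363, $1061 remains; coinsurance $1061 × 50% = $530.50. Member pays $893.50; OOP now $893.50.
#2 ($397): deductible met; 50% of $397 = $198.50. Cost to member: $198.50. OOP to date $1092.
#3 ($220): deductible met; 50% of $220 = $110. Member pays $110; OOP now $1202.

$110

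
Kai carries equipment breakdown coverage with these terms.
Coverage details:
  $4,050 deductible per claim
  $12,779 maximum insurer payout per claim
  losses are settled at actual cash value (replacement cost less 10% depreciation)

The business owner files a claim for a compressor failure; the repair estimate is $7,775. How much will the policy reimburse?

Depreciate 10%: the covered value is $7,775 × 0.9 = $6,997.50.
Subtract the deductible: $6,997.50 − $4,050 = $2,947.50.
That's under the $12,779 cap, so the insurer reimburses the full $2,947.50.

$2,947.50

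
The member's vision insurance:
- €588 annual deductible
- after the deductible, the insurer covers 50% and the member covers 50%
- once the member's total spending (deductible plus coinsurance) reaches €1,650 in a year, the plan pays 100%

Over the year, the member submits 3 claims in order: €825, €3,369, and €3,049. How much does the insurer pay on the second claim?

Bill 1, €825: deductible takes €588, €237 remains; 50% of €237 = €118.50. Member owes €706.50 (running OOP €706.50). Plan pays €825 − €706.50 = €118.50.
Bill 2, €3,369: deductible met; 50% of €3,369 = €1,684.50. Adding that to €706.50 gives €2,391, past the €1,650 cap; member pays only €1,650 − €706.50 = €943.50. Plan pays €3,369 − €943.50 = €2,425.50.

€2,425.50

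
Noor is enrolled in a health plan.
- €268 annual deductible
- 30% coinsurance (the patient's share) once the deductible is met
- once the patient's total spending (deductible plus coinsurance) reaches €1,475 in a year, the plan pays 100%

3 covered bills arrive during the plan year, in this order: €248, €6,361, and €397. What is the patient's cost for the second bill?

€1,227

Claim 1 (€248): all of it applies to the deductible. Cost to patient: €248. OOP to date €248.
Claim 2 (€6,361): €20 to deductible, leaving €6,341; coinsurance €6,341 × 30% = €1,902.30. Together that's €20 + €1,902.30 = €1,922.30. OOP would hit €2,170.30 > €1,475, so the cap limits the patient to €1,475 − €248 = €1,227.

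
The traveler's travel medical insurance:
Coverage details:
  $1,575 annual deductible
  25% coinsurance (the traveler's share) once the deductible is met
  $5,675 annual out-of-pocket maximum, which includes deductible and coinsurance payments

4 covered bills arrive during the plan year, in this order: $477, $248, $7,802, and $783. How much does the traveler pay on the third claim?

$2,588

Claim 1 — $477: entire amount goes to the deductible. Traveler pays $477; OOP now $477.
Claim 2 — $248: all of it applies to the deductible. Traveler pays $248; OOP now $725.
Claim 3 — $7,802: deductible takes $850, $6,952 remains; traveler's 25% is $1,738. Cost to traveler: $2,588. OOP to date $3,313.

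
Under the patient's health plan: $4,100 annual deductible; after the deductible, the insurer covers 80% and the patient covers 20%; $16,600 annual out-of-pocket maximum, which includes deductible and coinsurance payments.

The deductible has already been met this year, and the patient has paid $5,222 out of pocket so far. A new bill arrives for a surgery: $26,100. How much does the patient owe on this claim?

The deductible is already satisfied, so the full bill goes to coinsurance.
Patient's 20% share of $26,100 is $5,220.
Year-to-date out-of-pocket becomes $5,222 + $5,220 = $10,442, still under the $16,600 maximum, so no cap applies.

$5,220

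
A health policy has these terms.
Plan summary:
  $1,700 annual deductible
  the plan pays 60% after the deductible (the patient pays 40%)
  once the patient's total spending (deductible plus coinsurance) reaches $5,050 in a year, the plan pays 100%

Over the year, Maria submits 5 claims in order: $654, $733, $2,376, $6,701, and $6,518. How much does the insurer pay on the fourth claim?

#1 ($654): fully absorbed by the deductible. Cost to patient: $654. OOP to date $654. Insurer: $654 − $654 = $0.
#2 ($733): entire amount goes to the deductible. Patient pays $733; OOP now $1,387. Plan pays $733 − $733 = $0.
#3 ($2,376): $313 to deductible, leaving $2,063; patient's 40% is $825.20. Patient pays $1,138.20; OOP now $2,525.20. Plan pays $2,376 − $1,138.20 = $1,237.80.
#4 ($6,701): 40% coinsurance on $6,701 = $2,680.40. Adding that to $2,525.20 gives $5,205.60, past the $5,050 cap; patient pays only $5,050 − $2,525.20 = $2,524.80. Insurer: $6,701 − $2,524.80 = $4,176.20.

$4,176.20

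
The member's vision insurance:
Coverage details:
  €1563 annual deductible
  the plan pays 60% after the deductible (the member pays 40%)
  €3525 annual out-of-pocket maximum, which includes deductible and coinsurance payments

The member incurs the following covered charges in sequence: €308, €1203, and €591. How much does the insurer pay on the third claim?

Claim 1 (€308): all of it applies to the deductible. Member pays €308; OOP now €308. Plan pays €308 − €308 = €0.
Claim 2 (€1203): fully absorbed by the deductible. Member owes €1203 (running OOP €1511). Insurer: €1203 − €1203 = €0.
Claim 3 (€591): €52 finishes the deductible; €539 goes to coinsurance; member's 40% is €215.60. Member owes €267.60 (running OOP €1778.60). Plan pays €591 − €267.60 = €323.40.

€323.40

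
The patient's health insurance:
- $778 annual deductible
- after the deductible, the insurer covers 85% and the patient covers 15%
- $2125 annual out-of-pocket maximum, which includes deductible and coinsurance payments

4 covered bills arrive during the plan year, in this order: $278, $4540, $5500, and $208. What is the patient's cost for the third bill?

$741

Claim 1 — $278: all of it applies to the deductible. Patient owes $278 (running OOP $278).
Claim 2 — $4540: $500 to deductible, leaving $4040; 15% of $4040 = $606. Patient owes $1106 (running OOP $1384).
Claim 3 — $5500: deductible already satisfied, so patient's share is 15% × $5500 = $825. OOP would hit $2209 > $2125, so the cap limits the patient to $2125 − $1384 = $741.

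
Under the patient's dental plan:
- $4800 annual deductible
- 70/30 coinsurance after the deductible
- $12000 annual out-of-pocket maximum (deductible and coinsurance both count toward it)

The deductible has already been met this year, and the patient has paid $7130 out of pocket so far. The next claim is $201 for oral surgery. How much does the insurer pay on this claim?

$140.70

The deductible is already satisfied, so the full bill goes to coinsurance.
30% of $201 = $60.30 falls to the patient.
Year-to-date out-of-pocket becomes $7130 + $60.30 = $7190.30, still under the $12000 maximum, so no cap applies.
The insurer covers the remainder: $201 − $60.30 = $140.70.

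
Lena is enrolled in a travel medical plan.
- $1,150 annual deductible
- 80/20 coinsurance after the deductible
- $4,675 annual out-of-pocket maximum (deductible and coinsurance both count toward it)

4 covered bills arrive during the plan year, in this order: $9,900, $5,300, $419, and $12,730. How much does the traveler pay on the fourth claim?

$631.20

Claim 1 ($9,900): deductible takes $1,150, $8,750 remains; coinsurance $8,750 × 20% = $1,750. Cost to traveler: $2,900. OOP to date $2,900.
Claim 2 ($5,300): deductible met; 20% of $5,300 = $1,060. Traveler owes $1,060 (running OOP $3,960).
Claim 3 ($419): 20% coinsurance on $419 = $83.80. Traveler owes $83.80 (running OOP $4,043.80).
Claim 4 ($12,730): deductible met; 20% of $12,730 = $2,546. That would push OOP to $6,589.80, over the $4,675 cap, so traveler pays $4,675 − $4,043.80 = $631.20.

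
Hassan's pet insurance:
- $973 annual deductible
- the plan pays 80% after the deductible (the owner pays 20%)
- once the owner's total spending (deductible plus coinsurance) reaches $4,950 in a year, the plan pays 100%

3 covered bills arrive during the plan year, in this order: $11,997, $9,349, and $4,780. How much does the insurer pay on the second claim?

$7,576.80

Claim 1 — $11,997: $973 to deductible, leaving $11,024; owner's 20% is $2,204.80. Cost to owner: $3,177.80. OOP to date $3,177.80. Insurer: $11,997 − $3,177.80 = $8,819.20.
Claim 2 — $9,349: deductible already satisfied, so owner's share is 20% × $9,349 = $1,869.80. Adding that to $3,177.80 gives $5,047.60, past the $4,950 cap; owner pays only $4,950 − $3,177.80 = $1,772.20. Plan pays $9,349 − $1,772.20 = $7,576.80.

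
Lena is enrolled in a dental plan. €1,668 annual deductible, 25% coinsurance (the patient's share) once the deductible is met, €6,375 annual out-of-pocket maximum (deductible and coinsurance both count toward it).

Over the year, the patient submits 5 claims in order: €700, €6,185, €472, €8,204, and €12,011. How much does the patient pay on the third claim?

#1 (€700): all of it applies to the deductible. Cost to patient: €700. OOP to date €700.
#2 (€6,185): €968 to deductible, leaving €5,217; patient's 25% is €1,304.25. Cost to patient: €2,272.25. OOP to date €2,972.25.
#3 (€472): 25% coinsurance on €472 = €118. Patient owes €118 (running OOP €3,090.25).

€118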